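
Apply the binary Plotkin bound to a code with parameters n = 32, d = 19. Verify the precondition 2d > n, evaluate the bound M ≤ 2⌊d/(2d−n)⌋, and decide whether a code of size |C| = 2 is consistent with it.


Plotkin bound M ≤ 6; given |C| = 2 ≤ bound (satisfied).

Check applicability: 2d = 38, n = 32.
2d − n = 6 > 0, so Plotkin applies.
Compute d/(2d−n) = 19/6 ≈ 3.1667.
⌊d/(2d−n)⌋ = 3.
Plotkin bound: M ≤ 2·3 = 6.
Given |C| = 2, check: satisfied.
This |C| is below the Plotkin bound.


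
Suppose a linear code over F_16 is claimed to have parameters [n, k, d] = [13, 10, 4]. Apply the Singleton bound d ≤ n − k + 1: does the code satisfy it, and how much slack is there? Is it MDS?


Singleton RHS = n − k + 1 = 4, slack = 0, bound satisfied, MDS.

Singleton bound: d ≤ n − k + 1.
Here n = 13, k = 10, so n − k + 1 = 4.
Given d = 4, check d ≤ 4: YES.
Slack = (n − k + 1) − d = 0.
The code is MDS (slack = 0).
Description: the claimed parameters are [13, 10, 4]_16; such a code would be MDS (meets Singleton bound).


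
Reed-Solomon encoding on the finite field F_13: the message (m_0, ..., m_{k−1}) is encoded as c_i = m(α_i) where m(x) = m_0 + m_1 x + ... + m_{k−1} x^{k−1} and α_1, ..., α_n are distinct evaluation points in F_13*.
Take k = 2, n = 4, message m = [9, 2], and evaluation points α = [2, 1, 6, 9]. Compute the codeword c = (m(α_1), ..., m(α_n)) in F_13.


c = [0, 11, 8, 1]

Message polynomial: m(x) = 9 + 2·x (mod 13).
For each evaluation point α_i, compute m(α_i) mod 13:
  α_1 = 2: Horner steps 2 → 0, so m(2) = 0.
  α_2 = 1: Horner steps 2 → 11, so m(1) = 11.
  α_3 = 6: Horner steps 2 → 8, so m(6) = 8.
  α_4 = 9: Horner steps 2 → 1, so m(9) = 1.
Codeword c = [0, 11, 8, 1] ∈ F_13^4.


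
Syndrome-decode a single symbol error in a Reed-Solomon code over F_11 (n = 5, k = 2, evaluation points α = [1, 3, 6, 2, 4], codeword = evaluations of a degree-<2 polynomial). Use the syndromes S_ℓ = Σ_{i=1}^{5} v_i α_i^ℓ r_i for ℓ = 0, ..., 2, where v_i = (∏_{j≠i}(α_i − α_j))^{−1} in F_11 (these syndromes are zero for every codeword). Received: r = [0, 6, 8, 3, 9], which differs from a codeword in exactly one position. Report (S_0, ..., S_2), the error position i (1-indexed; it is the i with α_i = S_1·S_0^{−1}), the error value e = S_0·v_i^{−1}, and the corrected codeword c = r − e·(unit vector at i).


S = (7, 9, 10), error at position 3, error magnitude e = 4, c = [0, 6, 4, 3, 9].

Step 1: column multipliers v_i = (∏_{j≠i}(α_i − α_j))^{−1} mod 11.
  i = 1 (α = 1): (1−3)(1−6)(1−2)(1−4) = (−2)·(−5)·(−1)·(−3) = 30 ≡ 8, so v_1 = 8^{−1} = 7 (mod 11).
  i = 2 (α = 3): (3−1)(3−6)(3−2)(3−4) = 2·(−3)·1·(−1) = 6 ≡ 6, so v_2 = 6^{−1} = 2 (mod 11).
  i = 3 (α = 6): (6−1)(6−3)(6−2)(6−4) = 5·3·4·2 = 120 ≡ 10, so v_3 = 10^{−1} = 10 (mod 11).
  i = 4 (α = 2): (2−1)(2−3)(2−6)(2−4) = 1·(−1)·(−4)·(−2) = −8 ≡ 3, so v_4 = 3^{−1} = 4 (mod 11).
  i = 5 (α = 4): (4−1)(4−3)(4−6)(4−2) = 3·1·(−2)·2 = −12 ≡ 10, so v_5 = 10^{−1} = 10 (mod 11).
  v = [7, 2, 10, 4, 10].
Step 2: syndromes of r = [0, 6, 8, 3, 9] (all sums mod 11).
  S_0 = Σ v_i r_i = 7·0 + 2·6 + 10·8 + 4·3 + 10·9 = 194 ≡ 7.
  S_1 = Σ v_i α_i r_i = 7·1·0 + 2·3·6 + 10·6·8 + 4·2·3 + 10·4·9 = 900 ≡ 9.
  α_i^2 mod 11 = [1, 9, 3, 4, 5].
  S_2 = Σ v_i α_i^2 r_i = 7·1·0 + 2·9·6 + 10·3·8 + 4·4·3 + 10·5·9 = 846 ≡ 10.
  S = (7, 9, 10) ≠ 0, so r is not a codeword (an error is present).
Step 3: locate the error. For a single error e at position i, S_ℓ = v_i·e·α_i^ℓ, so α_err = S_1/S_0.
  S_0^{−1} = 7^{−1} = 8 (mod 11), so α_err = 9·8 = 72 ≡ 6 = α_3. Error position i = 3.
  Consistency check: S_2/S_1 = 10·5 = 50 ≡ 6 = α_err ✓ (single-error assumption holds).
Step 4: error magnitude e = S_0/v_3 = S_0·∏_{j≠3}(α_3 − α_j) = 7·10 = 70 ≡ 4 (mod 11).
Step 5: correct position 3: c_3 = r_3 − e = 8 − 4 ≡ 4 (mod 11). Hence c = [0, 6, 4, 3, 9].
  Check: interpolating c through the α_i gives m(x) = 8 + 3·x (degree < 2) with m(α_i) = c_i for every i, so c is indeed a codeword.


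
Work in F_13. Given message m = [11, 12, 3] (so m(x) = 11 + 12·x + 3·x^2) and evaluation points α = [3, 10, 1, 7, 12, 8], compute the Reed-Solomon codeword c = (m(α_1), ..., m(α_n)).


c = [9, 2, 0, 8, 2, 0]

Message polynomial: m(x) = 11 + 12·x + 3·x^2 (mod 13).
For each evaluation point α_i, compute m(α_i) mod 13:
  α_1 = 3: Horner steps 3 → 8 → 9, so m(3) = 9.
  α_2 = 10: Horner steps 3 → 3 → 2, so m(10) = 2.
  α_3 = 1: Horner steps 3 → 2 → 0, so m(1) = 0.
  α_4 = 7: Horner steps 3 → 7 → 8, so m(7) = 8.
  α_5 = 12: Horner steps 3 → 9 → 2, so m(12) = 2.
  α_6 = 8: Horner steps 3 → 10 → 0, so m(8) = 0.
Codeword c = [9, 2, 0, 8, 2, 0] ∈ F_13^6.


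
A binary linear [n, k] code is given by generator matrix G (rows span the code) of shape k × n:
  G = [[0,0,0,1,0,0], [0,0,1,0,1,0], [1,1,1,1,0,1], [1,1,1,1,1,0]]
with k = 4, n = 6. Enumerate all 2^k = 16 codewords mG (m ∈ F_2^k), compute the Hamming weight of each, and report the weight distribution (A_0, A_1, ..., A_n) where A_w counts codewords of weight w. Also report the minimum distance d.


Weight distribution: A_0 = 1, A_1 = 1, A_2 = 4, A_3 = 4, A_4 = 3, A_5 = 3. Minimum distance d = 1.

Enumerate all 2^4 = 16 messages m ∈ F_2^4.
For each, compute codeword c = mG in F_2^6, then tally its weight.
  m = 0000 → c = 000000, weight = 0.
  m = 1000 → c = 000100, weight = 1.
  m = 0100 → c = 001010, weight = 2.
  m = 1100 → c = 001110, weight = 3.
  m = 0010 → c = 111101, weight = 5.
  m = 1010 → c = 111001, weight = 4.
  m = 0110 → c = 110111, weight = 5.
  m = 1110 → c = 110011, weight = 4.
  m = 0001 → c = 111110, weight = 5.
  m = 1001 → c = 111010, weight = 4.
  m = 0101 → c = 110100, weight = 3.
  m = 1101 → c = 110000, weight = 2.
  m = 0011 → c = 000011, weight = 2.
  m = 1011 → c = 000111, weight = 3.
  m = 0111 → c = 001001, weight = 2.
  m = 1111 → c = 001101, weight = 3.
Tally weights:
  weight 0: 1 codewords.
  weight 1: 1 codewords.
  weight 2: 4 codewords.
  weight 3: 4 codewords.
  weight 4: 3 codewords.
  weight 5: 3 codewords.
Minimum distance d = smallest w > 0 with A_w > 0 = 1.
Sanity: Σ A_w = 16 = 2^4 = 16 ✓.


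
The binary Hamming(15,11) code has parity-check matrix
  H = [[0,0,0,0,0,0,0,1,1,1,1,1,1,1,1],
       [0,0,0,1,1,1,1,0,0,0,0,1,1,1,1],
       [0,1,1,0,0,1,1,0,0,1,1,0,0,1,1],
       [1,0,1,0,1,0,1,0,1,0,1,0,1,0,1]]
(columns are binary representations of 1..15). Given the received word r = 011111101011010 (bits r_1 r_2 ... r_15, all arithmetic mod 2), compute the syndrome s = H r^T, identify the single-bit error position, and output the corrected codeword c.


s = (0, 0, 0, 1)^T, error position = 1, corrected codeword c = 111111101011010

Compute s = H r^T mod 2 one row at a time:
  s_1 = 0 + 1 + 0 + 1 + 1 + 0 + 1 + 0 = 4 ≡ 0 (mod 2).
  s_2 = 1 + 1 + 1 + 1 + 1 + 0 + 1 + 0 = 6 ≡ 0 (mod 2).
  s_3 = 1 + 1 + 1 + 1 + 0 + 1 + 1 + 0 = 6 ≡ 0 (mod 2).
  s_4 = 0 + 1 + 1 + 1 + 1 + 1 + 0 + 0 = 5 ≡ 1 (mod 2).
s = (0, 0, 0, 1)^T — this equals column 1 of H (binary 0001), so error is at position 1.
Correct: flip bit 1 of r = 011111101011010 to get c = 111111101011010.


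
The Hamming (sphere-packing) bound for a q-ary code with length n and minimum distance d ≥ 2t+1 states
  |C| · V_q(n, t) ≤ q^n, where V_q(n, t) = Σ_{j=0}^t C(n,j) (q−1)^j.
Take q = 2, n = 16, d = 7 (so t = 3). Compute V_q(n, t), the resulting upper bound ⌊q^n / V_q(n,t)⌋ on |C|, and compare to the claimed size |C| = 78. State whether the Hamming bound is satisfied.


V_q(n, t) = 697, q^n = 65536, Hamming bound = 94, |C| = 78 ≤ bound (satisfied).

Step 1: Compute V_q(n, t) = Σ_{j=0}^3 C(n, j) (q−1)^j.
  j = 0: C(16,0)·(1)^0 = 1·1 = 1.
  j = 1: C(16,1)·(1)^1 = 16·1 = 16.
  j = 2: C(16,2)·(1)^2 = 120·1 = 120.
  j = 3: C(16,3)·(1)^3 = 560·1 = 560.
  V_q(n, t) = 1 + 16 + 120 + 560 = 697.
Step 2: q^n = 2^16 = 65536.
Step 3: Hamming bound ⌊q^n / V_q(n,t)⌋ = ⌊65536/697⌋ = 94.
Step 4: Compare |C| = 78 to 94: satisfied.
The claimed |C| lies below the Hamming bound.


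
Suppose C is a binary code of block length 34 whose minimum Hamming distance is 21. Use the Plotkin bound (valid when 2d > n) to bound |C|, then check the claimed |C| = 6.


Plotkin bound M ≤ 4; given |C| = 6 > bound (violated).

Check applicability: 2d = 42, n = 34.
2d − n = 8 > 0, so Plotkin applies.
Compute d/(2d−n) = 21/8 ≈ 2.6250.
⌊d/(2d−n)⌋ = 2.
Plotkin bound: M ≤ 2·2 = 4.
Given |C| = 6, check: VIOLATED.
This |C| is above the Plotkin bound, so no binary code with n = 34, d = 21 and 6 codewords exists.


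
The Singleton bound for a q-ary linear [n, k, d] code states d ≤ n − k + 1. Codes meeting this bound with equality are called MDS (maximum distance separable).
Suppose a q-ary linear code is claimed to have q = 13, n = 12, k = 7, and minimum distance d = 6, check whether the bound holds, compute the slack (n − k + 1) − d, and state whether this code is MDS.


Singleton RHS = n − k + 1 = 6, slack = 0, bound satisfied, MDS.

Singleton bound: d ≤ n − k + 1.
Here n = 12, k = 7, so n − k + 1 = 6.
Given d = 6, check d ≤ 6: YES.
Slack = (n − k + 1) − d = 0.
The code is MDS (slack = 0).
Description: the claimed parameters are [12, 7, 6]_13; such a code would be MDS (meets Singleton bound).


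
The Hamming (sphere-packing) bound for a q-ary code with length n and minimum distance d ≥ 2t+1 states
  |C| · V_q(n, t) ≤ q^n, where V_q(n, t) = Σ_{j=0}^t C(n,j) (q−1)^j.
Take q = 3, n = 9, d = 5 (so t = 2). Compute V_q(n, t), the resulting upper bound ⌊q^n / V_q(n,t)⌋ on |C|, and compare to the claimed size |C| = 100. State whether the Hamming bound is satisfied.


V_q(n, t) = 163, q^n = 19683, Hamming bound = 120, |C| = 100 ≤ bound (satisfied).

Step 1: Compute V_q(n, t) = Σ_{j=0}^2 C(n, j) (q−1)^j.
  j = 0: C(9,0)·(2)^0 = 1·1 = 1.
  j = 1: C(9,1)·(2)^1 = 9·2 = 18.
  j = 2: C(9,2)·(2)^2 = 36·4 = 144.
  V_q(n, t) = 1 + 18 + 144 = 163.
Step 2: q^n = 3^9 = 19683.
Step 3: Hamming bound ⌊q^n / V_q(n,t)⌋ = ⌊19683/163⌋ = 120.
Step 4: Compare |C| = 100 to 120: satisfied.
The claimed |C| lies below the Hamming bound.


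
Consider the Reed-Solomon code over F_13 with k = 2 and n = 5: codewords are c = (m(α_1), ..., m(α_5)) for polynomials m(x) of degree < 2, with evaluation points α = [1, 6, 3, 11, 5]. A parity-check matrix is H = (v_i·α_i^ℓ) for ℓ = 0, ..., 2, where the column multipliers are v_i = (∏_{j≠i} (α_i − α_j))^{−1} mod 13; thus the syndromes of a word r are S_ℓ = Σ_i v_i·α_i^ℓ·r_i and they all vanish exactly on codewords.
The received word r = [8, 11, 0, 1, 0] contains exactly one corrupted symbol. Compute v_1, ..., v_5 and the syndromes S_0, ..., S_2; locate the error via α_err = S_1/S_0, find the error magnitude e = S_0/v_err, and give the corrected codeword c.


S = (6, 5, 2), error at position 3, error magnitude e = 9, c = [8, 11, 4, 1, 0].

Step 1: column multipliers v_i = (∏_{j≠i}(α_i − α_j))^{−1} mod 13.
  i = 1 (α = 1): (1−6)(1−3)(1−11)(1−5) = (−5)·(−2)·(−10)·(−4) = 400 ≡ 10, so v_1 = 10^{−1} = 4 (mod 13).
  i = 2 (α = 6): (6−1)(6−3)(6−11)(6−5) = 5·3·(−5)·1 = −75 ≡ 3, so v_2 = 3^{−1} = 9 (mod 13).
  i = 3 (α = 3): (3−1)(3−6)(3−11)(3−5) = 2·(−3)·(−8)·(−2) = −96 ≡ 8, so v_3 = 8^{−1} = 5 (mod 13).
  i = 4 (α = 11): (11−1)(11−6)(11−3)(11−5) = 10·5·8·6 = 2400 ≡ 8, so v_4 = 8^{−1} = 5 (mod 13).
  i = 5 (α = 5): (5−1)(5−6)(5−3)(5−11) = 4·(−1)·2·(−6) = 48 ≡ 9, so v_5 = 9^{−1} = 3 (mod 13).
  v = [4, 9, 5, 5, 3].
Step 2: syndromes of r = [8, 11, 0, 1, 0] (all sums mod 13).
  S_0 = Σ v_i r_i = 4·8 + 9·11 + 5·0 + 5·1 + 3·0 = 136 ≡ 6.
  S_1 = Σ v_i α_i r_i = 4·1·8 + 9·6·11 + 5·3·0 + 5·11·1 + 3·5·0 = 681 ≡ 5.
  α_i^2 mod 13 = [1, 10, 9, 4, 12].
  S_2 = Σ v_i α_i^2 r_i = 4·1·8 + 9·10·11 + 5·9·0 + 5·4·1 + 3·12·0 = 1042 ≡ 2.
  S = (6, 5, 2) ≠ 0, so r is not a codeword (an error is present).
Step 3: locate the error. For a single error e at position i, S_ℓ = v_i·e·α_i^ℓ, so α_err = S_1/S_0.
  S_0^{−1} = 6^{−1} = 11 (mod 13), so α_err = 5·11 = 55 ≡ 3 = α_3. Error position i = 3.
  Consistency check: S_2/S_1 = 2·8 = 16 ≡ 3 = α_err ✓ (single-error assumption holds).
Step 4: error magnitude e = S_0/v_3 = S_0·∏_{j≠3}(α_3 − α_j) = 6·8 = 48 ≡ 9 (mod 13).
Step 5: correct position 3: c_3 = r_3 − e = 0 − 9 ≡ 4 (mod 13). Hence c = [8, 11, 4, 1, 0].
  Check: interpolating c through the α_i gives m(x) = 10 + 11·x (degree < 2) with m(α_i) = c_i for every i, so c is indeed a codeword.


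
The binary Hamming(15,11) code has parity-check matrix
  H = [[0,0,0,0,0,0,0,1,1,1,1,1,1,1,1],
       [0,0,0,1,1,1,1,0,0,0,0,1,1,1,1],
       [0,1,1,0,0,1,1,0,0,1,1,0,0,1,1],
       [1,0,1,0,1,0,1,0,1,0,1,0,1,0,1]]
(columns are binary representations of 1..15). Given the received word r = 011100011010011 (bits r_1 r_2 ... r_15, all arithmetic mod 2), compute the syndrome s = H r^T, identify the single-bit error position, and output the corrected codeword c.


s = (1, 1, 1, 0)^T, error position = 14, corrected codeword c = 011100011010001

Compute s = H r^T mod 2 one row at a time:
  s_1 = 1 + 1 + 0 + 1 + 0 + 0 + 1 + 1 = 5 ≡ 1 (mod 2).
  s_2 = 1 + 0 + 0 + 0 + 0 + 0 + 1 + 1 = 3 ≡ 1 (mod 2).
  s_3 = 1 + 1 + 0 + 0 + 0 + 1 + 1 + 1 = 5 ≡ 1 (mod 2).
  s_4 = 0 + 1 + 0 + 0 + 1 + 1 + 0 + 1 = 4 ≡ 0 (mod 2).
s = (1, 1, 1, 0)^T — this equals column 14 of H (binary 1110), so error is at position 14.
Correct: flip bit 14 of r = 011100011010011 to get c = 011100011010001.


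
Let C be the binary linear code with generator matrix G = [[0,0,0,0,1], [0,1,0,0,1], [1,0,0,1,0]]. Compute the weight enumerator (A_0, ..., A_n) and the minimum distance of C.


Weight distribution: A_0 = 1, A_1 = 2, A_2 = 2, A_3 = 2, A_4 = 1. Minimum distance d = 1.

Enumerate all 2^3 = 8 messages m ∈ F_2^3.
For each, compute codeword c = mG in F_2^5, then tally its weight.
  m = 000 → c = 00000, weight = 0.
  m = 100 → c = 00001, weight = 1.
  m = 010 → c = 01001, weight = 2.
  m = 110 → c = 01000, weight = 1.
  m = 001 → c = 10010, weight = 2.
  m = 101 → c = 10011, weight = 3.
  m = 011 → c = 11011, weight = 4.
  m = 111 → c = 11010, weight = 3.
Tally weights:
  weight 0: 1 codewords.
  weight 1: 2 codewords.
  weight 2: 2 codewords.
  weight 3: 2 codewords.
  weight 4: 1 codewords.
Minimum distance d = smallest w > 0 with A_w > 0 = 1.
Sanity: Σ A_w = 8 = 2^3 = 8 ✓.


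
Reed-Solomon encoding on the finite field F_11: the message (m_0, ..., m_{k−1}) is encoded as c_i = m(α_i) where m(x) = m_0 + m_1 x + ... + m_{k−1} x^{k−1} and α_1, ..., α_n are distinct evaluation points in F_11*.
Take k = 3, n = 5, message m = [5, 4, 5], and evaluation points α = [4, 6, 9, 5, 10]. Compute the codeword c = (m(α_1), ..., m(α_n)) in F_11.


c = [2, 0, 6, 7, 6]

Message polynomial: m(x) = 5 + 4·x + 5·x^2 (mod 11).
For each evaluation point α_i, compute m(α_i) mod 11:
  α_1 = 4: Horner steps 5 → 2 → 2, so m(4) = 2.
  α_2 = 6: Horner steps 5 → 1 → 0, so m(6) = 0.
  α_3 = 9: Horner steps 5 → 5 → 6, so m(9) = 6.
  α_4 = 5: Horner steps 5 → 7 → 7, so m(5) = 7.
  α_5 = 10: Horner steps 5 → 10 → 6, so m(10) = 6.
Codeword c = [2, 0, 6, 7, 6] ∈ F_11^5.


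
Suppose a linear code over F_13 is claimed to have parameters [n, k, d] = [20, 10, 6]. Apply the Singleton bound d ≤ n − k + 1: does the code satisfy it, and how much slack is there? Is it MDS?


Singleton RHS = n − k + 1 = 11, slack = 5, bound satisfied, not MDS.

Singleton bound: d ≤ n − k + 1.
Here n = 20, k = 10, so n − k + 1 = 11.
Given d = 6, check d ≤ 11: YES.
Slack = (n − k + 1) − d = 5.
The code is NOT MDS (slack = 5 > 0).
Description: the claimed parameters are [20, 10, 6]_13; such a code would be non-MDS.


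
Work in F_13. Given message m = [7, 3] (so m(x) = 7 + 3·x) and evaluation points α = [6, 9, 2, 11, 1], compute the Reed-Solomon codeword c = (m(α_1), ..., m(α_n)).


c = [12, 8, 0, 1, 10]

Message polynomial: m(x) = 7 + 3·x (mod 13).
For each evaluation point α_i, compute m(α_i) mod 13:
  α_1 = 6: Horner steps 3 → 12, so m(6) = 12.
  α_2 = 9: Horner steps 3 → 8, so m(9) = 8.
  α_3 = 2: Horner steps 3 → 0, so m(2) = 0.
  α_4 = 11: Horner steps 3 → 1, so m(11) = 1.
  α_5 = 1: Horner steps 3 → 10, so m(1) = 10.
Codeword c = [12, 8, 0, 1, 10] ∈ F_13^5.


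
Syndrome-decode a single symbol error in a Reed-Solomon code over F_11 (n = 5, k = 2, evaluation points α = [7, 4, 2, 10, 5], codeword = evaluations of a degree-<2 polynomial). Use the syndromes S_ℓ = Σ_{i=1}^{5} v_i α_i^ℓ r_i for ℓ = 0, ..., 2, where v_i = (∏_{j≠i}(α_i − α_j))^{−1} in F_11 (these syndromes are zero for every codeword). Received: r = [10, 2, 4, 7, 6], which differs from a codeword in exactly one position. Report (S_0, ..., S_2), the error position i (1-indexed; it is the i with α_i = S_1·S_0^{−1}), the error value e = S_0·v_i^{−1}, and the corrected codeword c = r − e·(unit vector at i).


S = (2, 10, 6), error at position 5, error magnitude e = 5, c = [10, 2, 4, 7, 1].

Step 1: column multipliers v_i = (∏_{j≠i}(α_i − α_j))^{−1} mod 11.
  i = 1 (α = 7): (7−4)(7−2)(7−10)(7−5) = 3·5·(−3)·2 = −90 ≡ 9, so v_1 = 9^{−1} = 5 (mod 11).
  i = 2 (α = 4): (4−7)(4−2)(4−10)(4−5) = (−3)·2·(−6)·(−1) = −36 ≡ 8, so v_2 = 8^{−1} = 7 (mod 11).
  i = 3 (α = 2): (2−7)(2−4)(2−10)(2−5) = (−5)·(−2)·(−8)·(−3) = 240 ≡ 9, so v_3 = 9^{−1} = 5 (mod 11).
  i = 4 (α = 10): (10−7)(10−4)(10−2)(10−5) = 3·6·8·5 = 720 ≡ 5, so v_4 = 5^{−1} = 9 (mod 11).
  i = 5 (α = 5): (5−7)(5−4)(5−2)(5−10) = (−2)·1·3·(−5) = 30 ≡ 8, so v_5 = 8^{−1} = 7 (mod 11).
  v = [5, 7, 5, 9, 7].
Step 2: syndromes of r = [10, 2, 4, 7, 6] (all sums mod 11).
  S_0 = Σ v_i r_i = 5·10 + 7·2 + 5·4 + 9·7 + 7·6 = 189 ≡ 2.
  S_1 = Σ v_i α_i r_i = 5·7·10 + 7·4·2 + 5·2·4 + 9·10·7 + 7·5·6 = 1286 ≡ 10.
  α_i^2 mod 11 = [5, 5, 4, 1, 3].
  S_2 = Σ v_i α_i^2 r_i = 5·5·10 + 7·5·2 + 5·4·4 + 9·1·7 + 7·3·6 = 589 ≡ 6.
  S = (2, 10, 6) ≠ 0, so r is not a codeword (an error is present).
Step 3: locate the error. For a single error e at position i, S_ℓ = v_i·e·α_i^ℓ, so α_err = S_1/S_0.
  S_0^{−1} = 2^{−1} = 6 (mod 11), so α_err = 10·6 = 60 ≡ 5 = α_5. Error position i = 5.
  Consistency check: S_2/S_1 = 6·10 = 60 ≡ 5 = α_err ✓ (single-error assumption holds).
Step 4: error magnitude e = S_0/v_5 = S_0·∏_{j≠5}(α_5 − α_j) = 2·8 = 16 ≡ 5 (mod 11).
Step 5: correct position 5: c_5 = r_5 − e = 6 − 5 ≡ 1 (mod 11). Hence c = [10, 2, 4, 7, 1].
  Check: interpolating c through the α_i gives m(x) = 6 + 10·x (degree < 2) with m(α_i) = c_i for every i, so c is indeed a codeword.


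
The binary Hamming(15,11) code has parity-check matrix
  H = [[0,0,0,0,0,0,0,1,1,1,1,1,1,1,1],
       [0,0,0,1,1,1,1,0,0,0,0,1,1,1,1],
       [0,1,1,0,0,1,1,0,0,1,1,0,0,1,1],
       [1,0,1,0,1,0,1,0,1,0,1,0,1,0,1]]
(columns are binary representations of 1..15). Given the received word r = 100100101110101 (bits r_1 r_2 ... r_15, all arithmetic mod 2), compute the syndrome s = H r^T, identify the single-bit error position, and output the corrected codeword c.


s = (1, 0, 0, 0)^T, error position = 8, corrected codeword c = 100100111110101

Compute s = H r^T mod 2 one row at a time:
  s_1 = 0 + 1 + 1 + 1 + 0 + 1 + 0 + 1 = 5 ≡ 1 (mod 2).
  s_2 = 1 + 0 + 0 + 1 + 0 + 1 + 0 + 1 = 4 ≡ 0 (mod 2).
  s_3 = 0 + 0 + 0 + 1 + 1 + 1 + 0 + 1 = 4 ≡ 0 (mod 2).
  s_4 = 1 + 0 + 0 + 1 + 1 + 1 + 1 + 1 = 6 ≡ 0 (mod 2).
s = (1, 0, 0, 0)^T — this equals column 8 of H (binary 1000), so error is at position 8.
Correct: flip bit 8 of r = 100100101110101 to get c = 100100111110101.


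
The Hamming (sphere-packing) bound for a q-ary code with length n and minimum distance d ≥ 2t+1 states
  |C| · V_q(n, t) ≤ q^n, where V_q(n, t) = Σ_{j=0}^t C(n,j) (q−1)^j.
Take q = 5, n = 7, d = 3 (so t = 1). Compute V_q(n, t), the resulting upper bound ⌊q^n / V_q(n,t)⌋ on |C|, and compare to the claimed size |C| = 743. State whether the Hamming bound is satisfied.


V_q(n, t) = 29, q^n = 78125, Hamming bound = 2693, |C| = 743 ≤ bound (satisfied).

Step 1: Compute V_q(n, t) = Σ_{j=0}^1 C(n, j) (q−1)^j.
  j = 0: C(7,0)·(4)^0 = 1·1 = 1.
  j = 1: C(7,1)·(4)^1 = 7·4 = 28.
  V_q(n, t) = 1 + 28 = 29.
Step 2: q^n = 5^7 = 78125.
Step 3: Hamming bound ⌊q^n / V_q(n,t)⌋ = ⌊78125/29⌋ = 2693.
Step 4: Compare |C| = 743 to 2693: satisfied.
The claimed |C| lies below the Hamming bound.


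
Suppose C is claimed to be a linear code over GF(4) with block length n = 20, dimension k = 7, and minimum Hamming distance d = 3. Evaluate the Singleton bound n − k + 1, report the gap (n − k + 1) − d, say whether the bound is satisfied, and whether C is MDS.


Singleton RHS = n − k + 1 = 14, slack = 11, bound satisfied, not MDS.

Singleton bound: d ≤ n − k + 1.
Here n = 20, k = 7, so n − k + 1 = 14.
Given d = 3, check d ≤ 14: YES.
Slack = (n − k + 1) − d = 11.
The code is NOT MDS (slack = 11 > 0).
Description: the claimed parameters are [20, 7, 3]_4; such a code would be non-MDS.


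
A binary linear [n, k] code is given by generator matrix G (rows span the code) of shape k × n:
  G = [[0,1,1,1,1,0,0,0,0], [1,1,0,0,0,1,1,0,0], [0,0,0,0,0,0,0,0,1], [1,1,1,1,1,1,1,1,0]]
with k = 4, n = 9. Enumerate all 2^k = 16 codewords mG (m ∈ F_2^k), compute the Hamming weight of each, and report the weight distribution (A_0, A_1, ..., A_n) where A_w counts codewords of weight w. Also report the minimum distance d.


Weight distribution: A_0 = 1, A_1 = 1, A_2 = 1, A_3 = 1, A_4 = 4, A_5 = 4, A_6 = 1, A_7 = 1, A_8 = 1, A_9 = 1. Minimum distance d = 1.

Enumerate all 2^4 = 16 messages m ∈ F_2^4.
For each, compute codeword c = mG in F_2^9, then tally its weight.
  m = 0000 → c = 000000000, weight = 0.
  m = 1000 → c = 011110000, weight = 4.
  m = 0100 → c = 110001100, weight = 4.
  m = 1100 → c = 101111100, weight = 6.
  m = 0010 → c = 000000001, weight = 1.
  m = 1010 → c = 011110001, weight = 5.
  m = 0110 → c = 110001101, weight = 5.
  m = 1110 → c = 101111101, weight = 7.
  m = 0001 → c = 111111110, weight = 8.
  m = 1001 → c = 100001110, weight = 4.
  m = 0101 → c = 001110010, weight = 4.
  m = 1101 → c = 010000010, weight = 2.
  m = 0011 → c = 111111111, weight = 9.
  m = 1011 → c = 100001111, weight = 5.
  m = 0111 → c = 001110011, weight = 5.
  m = 1111 → c = 010000011, weight = 3.
Tally weights:
  weight 0: 1 codewords.
  weight 1: 1 codewords.
  weight 2: 1 codewords.
  weight 3: 1 codewords.
  weight 4: 4 codewords.
  weight 5: 4 codewords.
  weight 6: 1 codewords.
  weight 7: 1 codewords.
  weight 8: 1 codewords.
  weight 9: 1 codewords.
Minimum distance d = smallest w > 0 with A_w > 0 = 1.
Sanity: Σ A_w = 16 = 2^4 = 16 ✓.


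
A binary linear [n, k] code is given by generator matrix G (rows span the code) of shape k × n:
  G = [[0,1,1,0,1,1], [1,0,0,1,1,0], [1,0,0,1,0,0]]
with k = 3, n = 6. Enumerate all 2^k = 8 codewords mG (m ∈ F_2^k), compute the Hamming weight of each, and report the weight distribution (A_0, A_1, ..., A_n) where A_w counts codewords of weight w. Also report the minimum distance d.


Weight distribution: A_0 = 1, A_1 = 1, A_2 = 1, A_3 = 2, A_4 = 1, A_5 = 1, A_6 = 1. Minimum distance d = 1.

Enumerate all 2^3 = 8 messages m ∈ F_2^3.
For each, compute codeword c = mG in F_2^6, then tally its weight.
  m = 000 → c = 000000, weight = 0.
  m = 100 → c = 011011, weight = 4.
  m = 010 → c = 100110, weight = 3.
  m = 110 → c = 111101, weight = 5.
  m = 001 → c = 100100, weight = 2.
  m = 101 → c = 111111, weight = 6.
  m = 011 → c = 000010, weight = 1.
  m = 111 → c = 011001, weight = 3.
Tally weights:
  weight 0: 1 codewords.
  weight 1: 1 codewords.
  weight 2: 1 codewords.
  weight 3: 2 codewords.
  weight 4: 1 codewords.
  weight 5: 1 codewords.
  weight 6: 1 codewords.
Minimum distance d = smallest w > 0 with A_w > 0 = 1.
Sanity: Σ A_w = 8 = 2^3 = 8 ✓.


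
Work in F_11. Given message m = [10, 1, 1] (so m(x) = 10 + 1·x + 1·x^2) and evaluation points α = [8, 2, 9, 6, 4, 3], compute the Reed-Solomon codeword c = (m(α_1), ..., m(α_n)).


c = [5, 5, 1, 8, 8, 0]

Message polynomial: m(x) = 10 + 1·x + 1·x^2 (mod 11).
For each evaluation point α_i, compute m(α_i) mod 11:
  α_1 = 8: Horner steps 1 → 9 → 5, so m(8) = 5.
  α_2 = 2: Horner steps 1 → 3 → 5, so m(2) = 5.
  α_3 = 9: Horner steps 1 → 10 → 1, so m(9) = 1.
  α_4 = 6: Horner steps 1 → 7 → 8, so m(6) = 8.
  α_5 = 4: Horner steps 1 → 5 → 8, so m(4) = 8.
  α_6 = 3: Horner steps 1 → 4 → 0, so m(3) = 0.
Codeword c = [5, 5, 1, 8, 8, 0] ∈ F_11^6.


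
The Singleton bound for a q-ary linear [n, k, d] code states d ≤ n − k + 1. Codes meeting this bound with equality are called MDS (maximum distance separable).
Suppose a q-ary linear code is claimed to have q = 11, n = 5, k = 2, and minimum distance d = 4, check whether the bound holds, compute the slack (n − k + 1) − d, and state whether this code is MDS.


Singleton RHS = n − k + 1 = 4, slack = 0, bound satisfied, MDS.

Singleton bound: d ≤ n − k + 1.
Here n = 5, k = 2, so n − k + 1 = 4.
Given d = 4, check d ≤ 4: YES.
Slack = (n − k + 1) − d = 0.
The code is MDS (slack = 0).
Description: the claimed parameters are [5, 2, 4]_11; such a code would be MDS (meets Singleton bound).


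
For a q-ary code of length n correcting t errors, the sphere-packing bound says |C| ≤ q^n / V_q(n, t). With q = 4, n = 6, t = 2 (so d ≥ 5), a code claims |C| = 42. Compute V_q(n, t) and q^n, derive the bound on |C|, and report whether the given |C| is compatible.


V_q(n, t) = 154, q^n = 4096, Hamming bound = 26, |C| = 42 > bound (violated).

Step 1: Compute V_q(n, t) = Σ_{j=0}^2 C(n, j) (q−1)^j.
  j = 0: C(6,0)·(3)^0 = 1·1 = 1.
  j = 1: C(6,1)·(3)^1 = 6·3 = 18.
  j = 2: C(6,2)·(3)^2 = 15·9 = 135.
  V_q(n, t) = 1 + 18 + 135 = 154.
Step 2: q^n = 4^6 = 4096.
Step 3: Hamming bound ⌊q^n / V_q(n,t)⌋ = ⌊4096/154⌋ = 26.
Step 4: Compare |C| = 42 to 26: violated.
The claimed |C| lies above the Hamming bound, so no 4-ary code of length 6 with d ≥ 5 can have 42 codewords.


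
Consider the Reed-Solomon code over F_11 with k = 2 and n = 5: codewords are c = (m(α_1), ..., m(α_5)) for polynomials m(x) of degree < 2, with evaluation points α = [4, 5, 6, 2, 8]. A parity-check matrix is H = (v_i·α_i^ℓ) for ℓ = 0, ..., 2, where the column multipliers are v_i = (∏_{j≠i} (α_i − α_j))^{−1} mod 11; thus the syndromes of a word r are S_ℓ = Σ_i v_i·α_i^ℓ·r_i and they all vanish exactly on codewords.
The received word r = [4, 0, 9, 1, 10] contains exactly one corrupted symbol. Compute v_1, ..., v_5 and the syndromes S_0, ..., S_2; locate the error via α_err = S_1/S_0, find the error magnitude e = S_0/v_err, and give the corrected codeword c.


S = (4, 2, 1), error at position 3, error magnitude e = 2, c = [4, 0, 7, 1, 10].

Step 1: column multipliers v_i = (∏_{j≠i}(α_i − α_j))^{−1} mod 11.
  i = 1 (α = 4): (4−5)(4−6)(4−2)(4−8) = (−1)·(−2)·2·(−4) = −16 ≡ 6, so v_1 = 6^{−1} = 2 (mod 11).
  i = 2 (α = 5): (5−4)(5−6)(5−2)(5−8) = 1·(−1)·3·(−3) = 9 ≡ 9, so v_2 = 9^{−1} = 5 (mod 11).
  i = 3 (α = 6): (6−4)(6−5)(6−2)(6−8) = 2·1·4·(−2) = −16 ≡ 6, so v_3 = 6^{−1} = 2 (mod 11).
  i = 4 (α = 2): (2−4)(2−5)(2−6)(2−8) = (−2)·(−3)·(−4)·(−6) = 144 ≡ 1, so v_4 = 1^{−1} = 1 (mod 11).
  i = 5 (α = 8): (8−4)(8−5)(8−6)(8−2) = 4·3·2·6 = 144 ≡ 1, so v_5 = 1^{−1} = 1 (mod 11).
  v = [2, 5, 2, 1, 1].
Step 2: syndromes of r = [4, 0, 9, 1, 10] (all sums mod 11).
  S_0 = Σ v_i r_i = 2·4 + 5·0 + 2·9 + 1·1 + 1·10 = 37 ≡ 4.
  S_1 = Σ v_i α_i r_i = 2·4·4 + 5·5·0 + 2·6·9 + 1·2·1 + 1·8·10 = 222 ≡ 2.
  α_i^2 mod 11 = [5, 3, 3, 4, 9].
  S_2 = Σ v_i α_i^2 r_i = 2·5·4 + 5·3·0 + 2·3·9 + 1·4·1 + 1·9·10 = 188 ≡ 1.
  S = (4, 2, 1) ≠ 0, so r is not a codeword (an error is present).
Step 3: locate the error. For a single error e at position i, S_ℓ = v_i·e·α_i^ℓ, so α_err = S_1/S_0.
  S_0^{−1} = 4^{−1} = 3 (mod 11), so α_err = 2·3 = 6 ≡ 6 = α_3. Error position i = 3.
  Consistency check: S_2/S_1 = 1·6 = 6 ≡ 6 = α_err ✓ (single-error assumption holds).
Step 4: error magnitude e = S_0/v_3 = S_0·∏_{j≠3}(α_3 − α_j) = 4·6 = 24 ≡ 2 (mod 11).
Step 5: correct position 3: c_3 = r_3 − e = 9 − 2 ≡ 7 (mod 11). Hence c = [4, 0, 7, 1, 10].
  Check: interpolating c through the α_i gives m(x) = 9 + 7·x (degree < 2) with m(α_i) = c_i for every i, so c is indeed a codeword.


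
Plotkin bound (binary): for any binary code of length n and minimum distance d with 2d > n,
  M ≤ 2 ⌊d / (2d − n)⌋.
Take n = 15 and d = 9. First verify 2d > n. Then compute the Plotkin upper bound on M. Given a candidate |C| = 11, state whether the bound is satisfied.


Plotkin bound M ≤ 6; given |C| = 11 > bound (violated).

Check applicability: 2d = 18, n = 15.
2d − n = 3 > 0, so Plotkin applies.
Compute d/(2d−n) = 9/3 ≈ 3.0000.
⌊d/(2d−n)⌋ = 3.
Plotkin bound: M ≤ 2·3 = 6.
Given |C| = 11, check: VIOLATED.
This |C| is above the Plotkin bound, so no binary code with n = 15, d = 9 and 11 codewords exists.


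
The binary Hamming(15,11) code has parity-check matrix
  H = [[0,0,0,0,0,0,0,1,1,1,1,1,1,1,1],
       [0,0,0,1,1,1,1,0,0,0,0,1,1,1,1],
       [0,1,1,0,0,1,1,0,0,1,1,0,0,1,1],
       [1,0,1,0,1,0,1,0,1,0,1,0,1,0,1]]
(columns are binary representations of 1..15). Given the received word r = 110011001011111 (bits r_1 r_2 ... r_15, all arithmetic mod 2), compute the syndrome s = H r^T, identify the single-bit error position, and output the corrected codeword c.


s = (0, 0, 1, 0)^T, error position = 2, corrected codeword c = 100011001011111

Compute s = H r^T mod 2 one row at a time:
  s_1 = 0 + 1 + 0 + 1 + 1 + 1 + 1 + 1 = 6 ≡ 0 (mod 2).
  s_2 = 0 + 1 + 1 + 0 + 1 + 1 + 1 + 1 = 6 ≡ 0 (mod 2).
  s_3 = 1 + 0 + 1 + 0 + 0 + 1 + 1 + 1 = 5 ≡ 1 (mod 2).
  s_4 = 1 + 0 + 1 + 0 + 1 + 1 + 1 + 1 = 6 ≡ 0 (mod 2).
s = (0, 0, 1, 0)^T — this equals column 2 of H (binary 0010), so error is at position 2.
Correct: flip bit 2 of r = 110011001011111 to get c = 100011001011111.


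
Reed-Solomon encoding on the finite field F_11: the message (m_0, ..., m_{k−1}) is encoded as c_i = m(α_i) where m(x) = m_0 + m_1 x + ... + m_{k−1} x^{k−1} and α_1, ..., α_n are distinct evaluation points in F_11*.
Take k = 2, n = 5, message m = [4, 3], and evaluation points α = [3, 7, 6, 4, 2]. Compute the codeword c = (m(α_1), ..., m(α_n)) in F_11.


c = [2, 3, 0, 5, 10]

Message polynomial: m(x) = 4 + 3·x (mod 11).
For each evaluation point α_i, compute m(α_i) mod 11:
  α_1 = 3: Horner steps 3 → 2, so m(3) = 2.
  α_2 = 7: Horner steps 3 → 3, so m(7) = 3.
  α_3 = 6: Horner steps 3 → 0, so m(6) = 0.
  α_4 = 4: Horner steps 3 → 5, so m(4) = 5.
  α_5 = 2: Horner steps 3 → 10, so m(2) = 10.
Codeword c = [2, 3, 0, 5, 10] ∈ F_11^5.


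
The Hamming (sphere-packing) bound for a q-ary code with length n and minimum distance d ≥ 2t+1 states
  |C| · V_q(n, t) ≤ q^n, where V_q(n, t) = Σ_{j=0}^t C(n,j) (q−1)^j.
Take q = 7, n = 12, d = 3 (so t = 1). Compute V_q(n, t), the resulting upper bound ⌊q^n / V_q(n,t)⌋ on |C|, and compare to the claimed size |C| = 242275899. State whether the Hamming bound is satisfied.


V_q(n, t) = 73, q^n = 13841287201, Hamming bound = 189606673, |C| = 242275899 > bound (violated).

Step 1: Compute V_q(n, t) = Σ_{j=0}^1 C(n, j) (q−1)^j.
  j = 0: C(12,0)·(6)^0 = 1·1 = 1.
  j = 1: C(12,1)·(6)^1 = 12·6 = 72.
  V_q(n, t) = 1 + 72 = 73.
Step 2: q^n = 7^12 = 13841287201.
Step 3: Hamming bound ⌊q^n / V_q(n,t)⌋ = ⌊13841287201/73⌋ = 189606673.
Step 4: Compare |C| = 242275899 to 189606673: violated.
The claimed |C| lies above the Hamming bound, so no 7-ary code of length 12 with d ≥ 3 can have 242275899 codewords.


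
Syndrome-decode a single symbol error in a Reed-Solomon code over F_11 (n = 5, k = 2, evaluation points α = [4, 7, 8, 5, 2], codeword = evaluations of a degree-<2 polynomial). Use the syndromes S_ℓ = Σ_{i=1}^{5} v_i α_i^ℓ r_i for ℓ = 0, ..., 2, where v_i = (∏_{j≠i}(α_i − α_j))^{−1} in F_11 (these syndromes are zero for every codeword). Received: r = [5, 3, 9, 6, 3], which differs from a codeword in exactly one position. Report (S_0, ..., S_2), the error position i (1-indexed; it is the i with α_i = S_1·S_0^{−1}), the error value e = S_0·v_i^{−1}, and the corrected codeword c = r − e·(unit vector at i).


S = (2, 3, 10), error at position 2, error magnitude e = 6, c = [5, 8, 9, 6, 3].

Step 1: column multipliers v_i = (∏_{j≠i}(α_i − α_j))^{−1} mod 11.
  i = 1 (α = 4): (4−7)(4−8)(4−5)(4−2) = (−3)·(−4)·(−1)·2 = −24 ≡ 9, so v_1 = 9^{−1} = 5 (mod 11).
  i = 2 (α = 7): (7−4)(7−8)(7−5)(7−2) = 3·(−1)·2·5 = −30 ≡ 3, so v_2 = 3^{−1} = 4 (mod 11).
  i = 3 (α = 8): (8−4)(8−7)(8−5)(8−2) = 4·1·3·6 = 72 ≡ 6, so v_3 = 6^{−1} = 2 (mod 11).
  i = 4 (α = 5): (5−4)(5−7)(5−8)(5−2) = 1·(−2)·(−3)·3 = 18 ≡ 7, so v_4 = 7^{−1} = 8 (mod 11).
  i = 5 (α = 2): (2−4)(2−7)(2−8)(2−5) = (−2)·(−5)·(−6)·(−3) = 180 ≡ 4, so v_5 = 4^{−1} = 3 (mod 11).
  v = [5, 4, 2, 8, 3].
Step 2: syndromes of r = [5, 3, 9, 6, 3] (all sums mod 11).
  S_0 = Σ v_i r_i = 5·5 + 4·3 + 2·9 + 8·6 + 3·3 = 112 ≡ 2.
  S_1 = Σ v_i α_i r_i = 5·4·5 + 4·7·3 + 2·8·9 + 8·5·6 + 3·2·3 = 586 ≡ 3.
  α_i^2 mod 11 = [5, 5, 9, 3, 4].
  S_2 = Σ v_i α_i^2 r_i = 5·5·5 + 4·5·3 + 2·9·9 + 8·3·6 + 3·4·3 = 527 ≡ 10.
  S = (2, 3, 10) ≠ 0, so r is not a codeword (an error is present).
Step 3: locate the error. For a single error e at position i, S_ℓ = v_i·e·α_i^ℓ, so α_err = S_1/S_0.
  S_0^{−1} = 2^{−1} = 6 (mod 11), so α_err = 3·6 = 18 ≡ 7 = α_2. Error position i = 2.
  Consistency check: S_2/S_1 = 10·4 = 40 ≡ 7 = α_err ✓ (single-error assumption holds).
Step 4: error magnitude e = S_0/v_2 = S_0·∏_{j≠2}(α_2 − α_j) = 2·3 = 6 ≡ 6 (mod 11).
Step 5: correct position 2: c_2 = r_2 − e = 3 − 6 ≡ 8 (mod 11). Hence c = [5, 8, 9, 6, 3].
  Check: interpolating c through the α_i gives m(x) = 1 + 1·x (degree < 2) with m(α_i) = c_i for every i, so c is indeed a codeword.


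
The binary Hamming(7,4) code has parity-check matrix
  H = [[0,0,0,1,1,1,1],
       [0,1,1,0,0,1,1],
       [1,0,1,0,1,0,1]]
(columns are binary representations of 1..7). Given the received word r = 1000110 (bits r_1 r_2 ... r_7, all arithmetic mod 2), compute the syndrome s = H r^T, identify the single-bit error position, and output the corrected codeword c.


s = (0, 1, 0)^T, error position = 2, corrected codeword c = 1100110

Compute s = H r^T mod 2 one row at a time:
  s_1 = 0 + 1 + 1 + 0 = 2 ≡ 0 (mod 2).
  s_2 = 0 + 0 + 1 + 0 = 1 ≡ 1 (mod 2).
  s_3 = 1 + 0 + 1 + 0 = 2 ≡ 0 (mod 2).
s = (0, 1, 0)^T — this equals column 2 of H (binary 010), so error is at position 2.
Correct: flip bit 2 of r = 1000110 to get c = 1100110.


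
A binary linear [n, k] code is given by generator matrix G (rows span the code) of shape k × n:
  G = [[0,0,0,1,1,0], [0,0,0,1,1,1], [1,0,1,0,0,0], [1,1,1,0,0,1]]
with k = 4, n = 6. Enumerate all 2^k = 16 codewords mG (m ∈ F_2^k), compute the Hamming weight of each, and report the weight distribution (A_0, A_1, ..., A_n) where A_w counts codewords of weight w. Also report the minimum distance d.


Weight distribution: A_0 = 1, A_1 = 2, A_2 = 3, A_3 = 4, A_4 = 3, A_5 = 2, A_6 = 1. Minimum distance d = 1.

Enumerate all 2^4 = 16 messages m ∈ F_2^4.
For each, compute codeword c = mG in F_2^6, then tally its weight.
  m = 0000 → c = 000000, weight = 0.
  m = 1000 → c = 000110, weight = 2.
  m = 0100 → c = 000111, weight = 3.
  m = 1100 → c = 000001, weight = 1.
  m = 0010 → c = 101000, weight = 2.
  m = 1010 → c = 101110, weight = 4.
  m = 0110 → c = 101111, weight = 5.
  m = 1110 → c = 101001, weight = 3.
  m = 0001 → c = 111001, weight = 4.
  m = 1001 → c = 111111, weight = 6.
  m = 0101 → c = 111110, weight = 5.
  m = 1101 → c = 111000, weight = 3.
  m = 0011 → c = 010001, weight = 2.
  m = 1011 → c = 010111, weight = 4.
  m = 0111 → c = 010110, weight = 3.
  m = 1111 → c = 010000, weight = 1.
Tally weights:
  weight 0: 1 codewords.
  weight 1: 2 codewords.
  weight 2: 3 codewords.
  weight 3: 4 codewords.
  weight 4: 3 codewords.
  weight 5: 2 codewords.
  weight 6: 1 codewords.
Minimum distance d = smallest w > 0 with A_w > 0 = 1.
Sanity: Σ A_w = 16 = 2^4 = 16 ✓.


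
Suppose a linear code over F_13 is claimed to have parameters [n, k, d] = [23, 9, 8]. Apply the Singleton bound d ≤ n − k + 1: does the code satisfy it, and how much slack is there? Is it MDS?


Singleton RHS = n − k + 1 = 15, slack = 7, bound satisfied, not MDS.

Singleton bound: d ≤ n − k + 1.
Here n = 23, k = 9, so n − k + 1 = 15.
Given d = 8, check d ≤ 15: YES.
Slack = (n − k + 1) − d = 7.
The code is NOT MDS (slack = 7 > 0).
Description: the claimed parameters are [23, 9, 8]_13; such a code would be non-MDS.


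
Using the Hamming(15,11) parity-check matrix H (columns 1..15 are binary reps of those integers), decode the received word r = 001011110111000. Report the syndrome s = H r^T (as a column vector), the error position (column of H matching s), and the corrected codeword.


s = (0, 0, 1, 0)^T, error position = 2, corrected codeword c = 011011110111000

Compute s = H r^T mod 2 one row at a time:
  s_1 = 1 + 0 + 1 + 1 + 1 + 0 + 0 + 0 = 4 ≡ 0 (mod 2).
  s_2 = 0 + 1 + 1 + 1 + 1 + 0 + 0 + 0 = 4 ≡ 0 (mod 2).
  s_3 = 0 + 1 + 1 + 1 + 1 + 1 + 0 + 0 = 5 ≡ 1 (mod 2).
  s_4 = 0 + 1 + 1 + 1 + 0 + 1 + 0 + 0 = 4 ≡ 0 (mod 2).
s = (0, 0, 1, 0)^T — this equals column 2 of H (binary 0010), so error is at position 2.
Correct: flip bit 2 of r = 001011110111000 to get c = 011011110111000.


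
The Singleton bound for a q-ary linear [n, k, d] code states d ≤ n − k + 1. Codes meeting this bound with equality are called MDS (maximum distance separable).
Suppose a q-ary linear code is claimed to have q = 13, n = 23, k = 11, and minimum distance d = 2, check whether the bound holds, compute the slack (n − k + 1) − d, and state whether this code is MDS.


Singleton RHS = n − k + 1 = 13, slack = 11, bound satisfied, not MDS.

Singleton bound: d ≤ n − k + 1.
Here n = 23, k = 11, so n − k + 1 = 13.
Given d = 2, check d ≤ 13: YES.
Slack = (n − k + 1) − d = 11.
The code is NOT MDS (slack = 11 > 0).
Description: the claimed parameters are [23, 11, 2]_13; such a code would be non-MDS.


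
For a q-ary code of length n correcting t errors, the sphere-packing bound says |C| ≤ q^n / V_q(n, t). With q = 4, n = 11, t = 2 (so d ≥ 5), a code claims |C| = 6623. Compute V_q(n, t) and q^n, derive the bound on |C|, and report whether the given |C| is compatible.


V_q(n, t) = 529, q^n = 4194304, Hamming bound = 7928, |C| = 6623 ≤ bound (satisfied).

Step 1: Compute V_q(n, t) = Σ_{j=0}^2 C(n, j) (q−1)^j.
  j = 0: C(11,0)·(3)^0 = 1·1 = 1.
  j = 1: C(11,1)·(3)^1 = 11·3 = 33.
  j = 2: C(11,2)·(3)^2 = 55·9 = 495.
  V_q(n, t) = 1 + 33 + 495 = 529.
Step 2: q^n = 4^11 = 4194304.
Step 3: Hamming bound ⌊q^n / V_q(n,t)⌋ = ⌊4194304/529⌋ = 7928.
Step 4: Compare |C| = 6623 to 7928: satisfied.
The claimed |C| lies below the Hamming bound.


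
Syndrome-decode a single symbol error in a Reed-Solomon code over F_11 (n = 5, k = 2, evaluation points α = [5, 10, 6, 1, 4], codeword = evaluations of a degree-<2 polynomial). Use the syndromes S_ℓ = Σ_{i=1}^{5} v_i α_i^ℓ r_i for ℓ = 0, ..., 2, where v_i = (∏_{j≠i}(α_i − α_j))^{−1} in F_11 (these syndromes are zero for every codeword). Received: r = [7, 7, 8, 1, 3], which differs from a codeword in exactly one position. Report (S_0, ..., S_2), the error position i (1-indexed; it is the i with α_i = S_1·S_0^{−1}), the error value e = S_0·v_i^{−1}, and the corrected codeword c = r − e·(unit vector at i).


S = (2, 10, 6), error at position 1, error magnitude e = 7, c = [0, 7, 8, 1, 3].

Step 1: column multipliers v_i = (∏_{j≠i}(α_i − α_j))^{−1} mod 11.
  i = 1 (α = 5): (5−10)(5−6)(5−1)(5−4) = (−5)·(−1)·4·1 = 20 ≡ 9, so v_1 = 9^{−1} = 5 (mod 11).
  i = 2 (α = 10): (10−5)(10−6)(10−1)(10−4) = 5·4·9·6 = 1080 ≡ 2, so v_2 = 2^{−1} = 6 (mod 11).
  i = 3 (α = 6): (6−5)(6−10)(6−1)(6−4) = 1·(−4)·5·2 = −40 ≡ 4, so v_3 = 4^{−1} = 3 (mod 11).
  i = 4 (α = 1): (1−5)(1−10)(1−6)(1−4) = (−4)·(−9)·(−5)·(−3) = 540 ≡ 1, so v_4 = 1^{−1} = 1 (mod 11).
  i = 5 (α = 4): (4−5)(4−10)(4−6)(4−1) = (−1)·(−6)·(−2)·3 = −36 ≡ 8, so v_5 = 8^{−1} = 7 (mod 11).
  v = [5, 6, 3, 1, 7].
Step 2: syndromes of r = [7, 7, 8, 1, 3] (all sums mod 11).
  S_0 = Σ v_i r_i = 5·7 + 6·7 + 3·8 + 1·1 + 7·3 = 123 ≡ 2.
  S_1 = Σ v_i α_i r_i = 5·5·7 + 6·10·7 + 3·6·8 + 1·1·1 + 7·4·3 = 824 ≡ 10.
  α_i^2 mod 11 = [3, 1, 3, 1, 5].
  S_2 = Σ v_i α_i^2 r_i = 5·3·7 + 6·1·7 + 3·3·8 + 1·1·1 + 7·5·3 = 325 ≡ 6.
  S = (2, 10, 6) ≠ 0, so r is not a codeword (an error is present).
Step 3: locate the error. For a single error e at position i, S_ℓ = v_i·e·α_i^ℓ, so α_err = S_1/S_0.
  S_0^{−1} = 2^{−1} = 6 (mod 11), so α_err = 10·6 = 60 ≡ 5 = α_1. Error position i = 1.
  Consistency check: S_2/S_1 = 6·10 = 60 ≡ 5 = α_err ✓ (single-error assumption holds).
Step 4: error magnitude e = S_0/v_1 = S_0·∏_{j≠1}(α_1 − α_j) = 2·9 = 18 ≡ 7 (mod 11).
Step 5: correct position 1: c_1 = r_1 − e = 7 − 7 ≡ 0 (mod 11). Hence c = [0, 7, 8, 1, 3].
  Check: interpolating c through the α_i gives m(x) = 4 + 8·x (degree < 2) with m(α_i) = c_i for every i, so c is indeed a codeword.
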